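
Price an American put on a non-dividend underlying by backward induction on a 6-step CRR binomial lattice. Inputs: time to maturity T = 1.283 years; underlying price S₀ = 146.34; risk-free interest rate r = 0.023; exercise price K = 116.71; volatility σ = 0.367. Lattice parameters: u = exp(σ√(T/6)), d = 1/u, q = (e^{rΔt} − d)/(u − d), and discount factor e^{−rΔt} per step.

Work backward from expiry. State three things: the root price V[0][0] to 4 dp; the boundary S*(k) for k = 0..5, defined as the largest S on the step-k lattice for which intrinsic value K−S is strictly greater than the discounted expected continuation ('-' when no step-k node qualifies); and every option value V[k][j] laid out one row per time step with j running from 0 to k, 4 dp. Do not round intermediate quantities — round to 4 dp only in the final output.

params: Δt=0.21383 u=1.18496 d=0.84391 q=0.47213 e^(-rΔt)=0.99509
t_6 payoffs: 63.8482 42.4852 12.4888 0.0000 0.0000 0.0000 0.0000
t_5: node(5,0) S=62.6391 payoff=54.0709 vs cont=53.4983 → 54.0709 [stop]  node(5,1) S=87.9534 payoff=28.7566 vs cont=28.1840 → 28.7566 [stop]  node(5,2) S=123.4979 payoff=0.0000 vs cont=6.5601 → 6.5601 [wait]  node(5,3) S=173.4070 payoff=0.0000 vs cont=0.0000 → 0.0000 [wait]  node(5,4) S=243.4857 payoff=0.0000 vs cont=0.0000 → 0.0000 [wait]  node(5,5) S=341.8854 payoff=0.0000 vs cont=0.0000 → 0.0000 [wait]  ⇒ S*(5)=87.9534
t_4: node(4,0) S=74.2248 payoff=42.4852 vs cont=41.9126 → 42.4852 [stop]  node(4,1) S=104.2212 payoff=12.4888 vs cont=18.1873 → 18.1873 [wait]  node(4,2) S=146.3400 payoff=0.0000 vs cont=3.4459 → 3.4459 [wait]  node(4,3) S=205.4802 payoff=0.0000 vs cont=0.0000 → 0.0000 [wait]  node(4,4) S=288.5207 payoff=0.0000 vs cont=0.0000 → 0.0000 [wait]  ⇒ S*(4)=74.2248
t_3: node(3,0) S=87.9534 payoff=28.7566 vs cont=30.8613 → 30.8613 [wait]  node(3,1) S=123.4979 payoff=0.0000 vs cont=11.1723 → 11.1723 [wait]  node(3,2) S=173.4070 payoff=0.0000 vs cont=1.8101 → 1.8101 [wait]  node(3,3) S=243.4857 payoff=0.0000 vs cont=0.0000 → 0.0000 [wait]  ⇒ S*(3)=-
t_2: node(2,0) S=104.2212 payoff=12.4888 vs cont=21.4597 → 21.4597 [wait]  node(2,1) S=146.3400 payoff=0.0000 vs cont=6.7190 → 6.7190 [wait]  node(2,2) S=205.4802 payoff=0.0000 vs cont=0.9508 → 0.9508 [wait]  ⇒ S*(2)=-
t_1: node(1,0) S=123.4979 payoff=0.0000 vs cont=14.4290 → 14.4290 [wait]  node(1,1) S=173.4070 payoff=0.0000 vs cont=3.9760 → 3.9760 [wait]  ⇒ S*(1)=-
t_0: node(0,0) S=146.3400 payoff=0.0000 vs cont=9.4473 → 9.4473 [wait]  ⇒ S*(0)=-

price = 9.4473
boundary = - - - - 74.2248 87.9534
tree:
9.4473
14.4290 3.9760
21.4597 6.7190 0.9508
30.8613 11.1723 1.8101 0.0000
42.4852 18.1873 3.4459 0.0000 0.0000
54.0709 28.7566 6.5601 0.0000 0.0000 0.0000
63.8482 42.4852 12.4888 0.0000 0.0000 0.0000 0.0000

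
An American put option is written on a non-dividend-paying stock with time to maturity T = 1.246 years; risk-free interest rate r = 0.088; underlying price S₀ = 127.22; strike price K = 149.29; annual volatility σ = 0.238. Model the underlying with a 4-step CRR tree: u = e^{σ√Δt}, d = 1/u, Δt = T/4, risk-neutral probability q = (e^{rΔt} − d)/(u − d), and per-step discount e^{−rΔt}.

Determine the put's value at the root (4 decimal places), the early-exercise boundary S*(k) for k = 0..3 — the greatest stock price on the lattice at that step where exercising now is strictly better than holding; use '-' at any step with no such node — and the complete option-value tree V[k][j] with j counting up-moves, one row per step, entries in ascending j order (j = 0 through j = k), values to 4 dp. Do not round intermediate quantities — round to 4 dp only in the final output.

price = 22.1160
boundary = - 111.3953 127.2200 111.3953
tree:
22.1160
37.8947 11.3442
51.7510 22.0700 3.8425
63.8838 37.8947 9.2089 0.0000
74.5074 51.7510 22.0700 0.0000 0.0000

params: Δt=0.31150 u=1.14206 d=0.87561 q=0.57114 e^(-rΔt)=0.97296
t_4 payoffs: 74.5074 51.7510 22.0700 0.0000 0.0000
t_3: node(3,0) S=85.4062 payoff=63.8838 vs cont=59.8470 → 63.8838 [stop]  node(3,1) S=111.3953 payoff=37.8947 vs cont=33.8580 → 37.8947 [stop]  node(3,2) S=145.2928 payoff=3.9972 vs cont=9.2089 → 9.2089 [wait]  node(3,3) S=189.5053 payoff=0.0000 vs cont=0.0000 → 0.0000 [wait]  ⇒ S*(3)=111.3953
t_2: node(2,0) S=97.5390 payoff=51.7510 vs cont=47.7143 → 51.7510 [stop]  node(2,1) S=127.2200 payoff=22.0700 vs cont=20.9294 → 22.0700 [stop]  node(2,2) S=165.9330 payoff=0.0000 vs cont=3.8425 → 3.8425 [wait]  ⇒ S*(2)=127.2200
t_1: node(1,0) S=111.3953 payoff=37.8947 vs cont=33.8580 → 37.8947 [stop]  node(1,1) S=145.2928 payoff=3.9972 vs cont=11.3442 → 11.3442 [wait]  ⇒ S*(1)=111.3953
t_0: node(0,0) S=127.2200 payoff=22.0700 vs cont=22.1160 → 22.1160 [wait]  ⇒ S*(0)=-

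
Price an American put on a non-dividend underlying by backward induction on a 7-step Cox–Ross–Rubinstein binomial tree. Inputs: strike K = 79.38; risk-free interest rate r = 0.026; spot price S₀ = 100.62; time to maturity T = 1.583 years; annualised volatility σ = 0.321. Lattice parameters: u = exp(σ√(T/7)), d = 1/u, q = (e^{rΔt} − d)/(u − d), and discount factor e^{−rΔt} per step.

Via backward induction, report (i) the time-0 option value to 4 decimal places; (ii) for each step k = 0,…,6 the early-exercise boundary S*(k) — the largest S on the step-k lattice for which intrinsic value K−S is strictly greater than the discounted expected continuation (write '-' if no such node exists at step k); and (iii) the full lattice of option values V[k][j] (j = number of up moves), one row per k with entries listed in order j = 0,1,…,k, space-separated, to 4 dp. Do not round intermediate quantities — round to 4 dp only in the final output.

price = 5.3193
boundary = - - - - 54.6392 46.9039 54.6392
tree:
5.3193
8.2012 2.2769
12.3001 3.8817 0.5743
17.8251 6.4929 1.1135 0.0000
24.7408 10.5861 2.1587 0.0000 0.0000
32.4761 16.6424 4.1850 0.0000 0.0000 0.0000
39.1162 24.7408 8.1136 0.0000 0.0000 0.0000 0.0000
44.8164 32.4761 15.7299 0.0000 0.0000 0.0000 0.0000 0.0000

Δt=0.22614  u=1.16492  d=0.85843  q=0.48115  discount=0.99414
step 7 (expiry): payoffs max(K−S,0) = 44.8164 32.4761 15.7299 0.0000 0.0000 0.0000 0.0000 0.0000
step 6: (k=6,j=0): S=40.2638, (K−S)⁺=39.1162, hold=38.6509 ⇒ V=39.1162 exercise | (k=6,j=1): S=54.6392, (K−S)⁺=24.7408, hold=24.2754 ⇒ V=24.7408 exercise | (k=6,j=2): S=74.1471, (K−S)⁺=5.2329, hold=8.1136 ⇒ V=8.1136 continue | (k=6,j=3): S=100.6200, (K−S)⁺=0.0000, hold=0.0000 ⇒ V=0.0000 continue | (k=6,j=4): S=136.5445, (K−S)⁺=0.0000, hold=0.0000 ⇒ V=0.0000 continue | (k=6,j=5): S=185.2953, (K−S)⁺=0.0000, hold=0.0000 ⇒ V=0.0000 continue | (k=6,j=6): S=251.4516, (K−S)⁺=0.0000, hold=0.0000 ⇒ V=0.0000 continue  boundary S*=54.6392
step 5: (k=5,j=0): S=46.9039, (K−S)⁺=32.4761, hold=32.0107 ⇒ V=32.4761 exercise | (k=5,j=1): S=63.6501, (K−S)⁺=15.7299, hold=16.6424 ⇒ V=16.6424 continue | (k=5,j=2): S=86.3752, (K−S)⁺=0.0000, hold=4.1850 ⇒ V=4.1850 continue | (k=5,j=3): S=117.2140, (K−S)⁺=0.0000, hold=0.0000 ⇒ V=0.0000 continue | (k=5,j=4): S=159.0631, (K−S)⁺=0.0000, hold=0.0000 ⇒ V=0.0000 continue | (k=5,j=5): S=215.8536, (K−S)⁺=0.0000, hold=0.0000 ⇒ V=0.0000 continue  boundary S*=46.9039
step 4: (k=4,j=0): S=54.6392, (K−S)⁺=24.7408, hold=24.7119 ⇒ V=24.7408 exercise | (k=4,j=1): S=74.1471, (K−S)⁺=5.2329, hold=10.5861 ⇒ V=10.5861 continue | (k=4,j=2): S=100.6200, (K−S)⁺=0.0000, hold=2.1587 ⇒ V=2.1587 continue | (k=4,j=3): S=136.5445, (K−S)⁺=0.0000, hold=0.0000 ⇒ V=0.0000 continue | (k=4,j=4): S=185.2953, (K−S)⁺=0.0000, hold=0.0000 ⇒ V=0.0000 continue  boundary S*=54.6392
step 3: (k=3,j=0): S=63.6501, (K−S)⁺=15.7299, hold=17.8251 ⇒ V=17.8251 continue | (k=3,j=1): S=86.3752, (K−S)⁺=0.0000, hold=6.4929 ⇒ V=6.4929 continue | (k=3,j=2): S=117.2140, (K−S)⁺=0.0000, hold=1.1135 ⇒ V=1.1135 continue | (k=3,j=3): S=159.0631, (K−S)⁺=0.0000, hold=0.0000 ⇒ V=0.0000 continue  boundary S*=-
step 2: (k=2,j=0): S=74.1471, (K−S)⁺=5.2329, hold=12.3001 ⇒ V=12.3001 continue | (k=2,j=1): S=100.6200, (K−S)⁺=0.0000, hold=3.8817 ⇒ V=3.8817 continue | (k=2,j=2): S=136.5445, (K−S)⁺=0.0000, hold=0.5743 ⇒ V=0.5743 continue  boundary S*=-
step 1: (k=1,j=0): S=86.3752, (K−S)⁺=0.0000, hold=8.2012 ⇒ V=8.2012 continue | (k=1,j=1): S=117.2140, (K−S)⁺=0.0000, hold=2.2769 ⇒ V=2.2769 continue  boundary S*=-
step 0: (k=0,j=0): S=100.6200, (K−S)⁺=0.0000, hold=5.3193 ⇒ V=5.3193 continue  boundary S*=-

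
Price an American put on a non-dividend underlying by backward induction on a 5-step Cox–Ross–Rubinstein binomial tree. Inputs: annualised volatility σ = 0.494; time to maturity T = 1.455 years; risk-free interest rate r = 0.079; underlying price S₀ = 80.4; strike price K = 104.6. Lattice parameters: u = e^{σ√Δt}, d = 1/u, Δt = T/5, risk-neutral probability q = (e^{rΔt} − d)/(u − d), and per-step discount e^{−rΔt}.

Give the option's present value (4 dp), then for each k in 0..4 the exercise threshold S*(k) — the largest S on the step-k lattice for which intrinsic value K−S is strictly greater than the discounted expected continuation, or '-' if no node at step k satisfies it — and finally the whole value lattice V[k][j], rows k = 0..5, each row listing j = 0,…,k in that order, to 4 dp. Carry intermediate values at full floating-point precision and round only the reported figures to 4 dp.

price = 29.9726
boundary = - 61.5918 47.1835 61.5918 80.4000
tree:
29.9726
43.0082 17.1352
57.4165 27.7524 6.3246
68.4543 43.0082 12.3715 0.0000
76.9100 57.4165 24.2000 0.0000 0.0000
83.3876 68.4543 43.0082 0.0000 0.0000 0.0000

Δt=0.29100, u=1.30537, d=0.76607, q=0.47689, disc=e^(-rΔt)=0.97727
k=5 terminal: V=max(K-S,0) → 83.3876 68.4543 43.0082 0.0000 0.0000 0.0000
k=4: j=0 S=27.6900 intr=76.9100 cont=74.5327 V=76.9100[EX]; j=1 S=47.1835 intr=57.4165 cont=55.0393 V=57.4165[EX]; j=2 S=80.4000 intr=24.2000 cont=21.9867 V=24.2000[EX]; j=3 S=137.0006 intr=0.0000 cont=0.0000 V=0.0000[hold]; j=4 S=233.4472 intr=0.0000 cont=0.0000 V=0.0000[hold]  S*(4)=80.4000
k=3: j=0 S=36.1457 intr=68.4543 cont=66.0771 V=68.4543[EX]; j=1 S=61.5918 intr=43.0082 cont=40.6310 V=43.0082[EX]; j=2 S=104.9516 intr=0.0000 cont=12.3715 V=12.3715[hold]; j=3 S=178.8362 intr=0.0000 cont=0.0000 V=0.0000[hold]  S*(3)=61.5918
k=2: j=0 S=47.1835 intr=57.4165 cont=55.0393 V=57.4165[EX]; j=1 S=80.4000 intr=24.2000 cont=27.7524 V=27.7524[hold]; j=2 S=137.0006 intr=0.0000 cont=6.3246 V=6.3246[hold]  S*(2)=47.1835
k=1: j=0 S=61.5918 intr=43.0082 cont=42.2866 V=43.0082[EX]; j=1 S=104.9516 intr=0.0000 cont=17.1352 V=17.1352[hold]  S*(1)=61.5918
k=0: j=0 S=80.4000 intr=24.2000 cont=29.9726 V=29.9726[hold]  S*(0)=-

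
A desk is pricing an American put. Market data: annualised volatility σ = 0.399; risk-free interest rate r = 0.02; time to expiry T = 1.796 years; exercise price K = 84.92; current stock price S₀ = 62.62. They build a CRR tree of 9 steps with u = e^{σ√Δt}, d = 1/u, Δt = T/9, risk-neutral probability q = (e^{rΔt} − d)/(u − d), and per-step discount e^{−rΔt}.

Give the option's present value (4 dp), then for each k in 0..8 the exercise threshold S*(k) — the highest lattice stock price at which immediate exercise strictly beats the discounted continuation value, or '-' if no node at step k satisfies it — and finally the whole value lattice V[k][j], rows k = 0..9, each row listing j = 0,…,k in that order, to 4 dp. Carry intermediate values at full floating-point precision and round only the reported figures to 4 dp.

Δt=0.19956, u=1.19511, d=0.83674, q=0.46672, disc=e^(-rΔt)=0.99602
k=9 terminal: V=max(K-S,0) → 72.3297 66.9374 59.2356 48.2351 32.5232 10.0821 0.0000 0.0000 0.0000 0.0000
k=8: j=0 S=15.0468 intr=69.8732 cont=69.5349 V=69.8732[EX]; j=1 S=21.4912 intr=63.4288 cont=63.0905 V=63.4288[EX]; j=2 S=30.6958 intr=54.2242 cont=53.8860 V=54.2242[EX]; j=3 S=43.8426 intr=41.0774 cont=40.7392 V=41.0774[EX]; j=4 S=62.6200 intr=22.3000 cont=21.9618 V=22.3000[EX]; j=5 S=89.4397 intr=0.0000 cont=5.3552 V=5.3552[hold]; j=6 S=127.7460 intr=0.0000 cont=0.0000 V=0.0000[hold]; j=7 S=182.4587 intr=0.0000 cont=0.0000 V=0.0000[hold]; j=8 S=260.6044 intr=0.0000 cont=0.0000 V=0.0000[hold]  S*(8)=62.6200
k=7: j=0 S=17.9826 intr=66.9374 cont=66.5991 V=66.9374[EX]; j=1 S=25.6844 intr=59.2356 cont=58.8973 V=59.2356[EX]; j=2 S=36.6849 intr=48.2351 cont=47.8969 V=48.2351[EX]; j=3 S=52.3968 intr=32.5232 cont=32.1850 V=32.5232[EX]; j=4 S=74.8379 intr=10.0821 cont=14.3343 V=14.3343[hold]; j=5 S=106.8904 intr=0.0000 cont=2.8445 V=2.8445[hold]; j=6 S=152.6708 intr=0.0000 cont=0.0000 V=0.0000[hold]; j=7 S=218.0586 intr=0.0000 cont=0.0000 V=0.0000[hold]  S*(7)=52.3968
k=6: j=0 S=21.4912 intr=63.4288 cont=63.0905 V=63.4288[EX]; j=1 S=30.6958 intr=54.2242 cont=53.8860 V=54.2242[EX]; j=2 S=43.8426 intr=41.0774 cont=40.7392 V=41.0774[EX]; j=3 S=62.6200 intr=22.3000 cont=23.9384 V=23.9384[hold]; j=4 S=89.4397 intr=0.0000 cont=8.9360 V=8.9360[hold]; j=5 S=127.7460 intr=0.0000 cont=1.5109 V=1.5109[hold]; j=6 S=182.4587 intr=0.0000 cont=0.0000 V=0.0000[hold]  S*(6)=43.8426
k=5: j=0 S=25.6844 intr=59.2356 cont=58.8973 V=59.2356[EX]; j=1 S=36.6849 intr=48.2351 cont=47.8969 V=48.2351[EX]; j=2 S=52.3968 intr=32.5232 cont=32.9466 V=32.9466[hold]; j=3 S=74.8379 intr=10.0821 cont=16.8691 V=16.8691[hold]; j=4 S=106.8904 intr=0.0000 cont=5.4488 V=5.4488[hold]; j=5 S=152.6708 intr=0.0000 cont=0.8025 V=0.8025[hold]  S*(5)=36.6849
k=4: j=0 S=30.6958 intr=54.2242 cont=53.8860 V=54.2242[EX]; j=1 S=43.8426 intr=41.0774 cont=40.9360 V=41.0774[EX]; j=2 S=62.6200 intr=22.3000 cont=25.3416 V=25.3416[hold]; j=3 S=89.4397 intr=0.0000 cont=11.4931 V=11.4931[hold]; j=4 S=127.7460 intr=0.0000 cont=3.2672 V=3.2672[hold]  S*(4)=43.8426
k=3: j=0 S=36.6849 intr=48.2351 cont=47.8969 V=48.2351[EX]; j=1 S=52.3968 intr=32.5232 cont=33.5989 V=33.5989[hold]; j=2 S=74.8379 intr=10.0821 cont=18.8031 V=18.8031[hold]; j=3 S=106.8904 intr=0.0000 cont=7.6235 V=7.6235[hold]  S*(3)=36.6849
k=2: j=0 S=43.8426 intr=41.0774 cont=41.2392 V=41.2392[hold]; j=1 S=62.6200 intr=22.3000 cont=26.5871 V=26.5871[hold]; j=2 S=89.4397 intr=0.0000 cont=13.5312 V=13.5312[hold]  S*(2)=-
k=1: j=0 S=52.3968 intr=32.5232 cont=34.2638 V=34.2638[hold]; j=1 S=74.8379 intr=10.0821 cont=20.4121 V=20.4121[hold]  S*(1)=-
k=0: j=0 S=62.6200 intr=22.3000 cont=27.6883 V=27.6883[hold]  S*(0)=-

price = 27.6883
boundary = - - - 36.6849 43.8426 36.6849 43.8426 52.3968 62.6200
tree:
27.6883
34.2638 20.4121
41.2392 26.5871 13.5312
48.2351 33.5989 18.8031 7.6235
54.2242 41.0774 25.3416 11.4931 3.2672
59.2356 48.2351 32.9466 16.8691 5.4488 0.8025
63.4288 54.2242 41.0774 23.9384 8.9360 1.5109 0.0000
66.9374 59.2356 48.2351 32.5232 14.3343 2.8445 0.0000 0.0000
69.8732 63.4288 54.2242 41.0774 22.3000 5.3552 0.0000 0.0000 0.0000
72.3297 66.9374 59.2356 48.2351 32.5232 10.0821 0.0000 0.0000 0.0000 0.0000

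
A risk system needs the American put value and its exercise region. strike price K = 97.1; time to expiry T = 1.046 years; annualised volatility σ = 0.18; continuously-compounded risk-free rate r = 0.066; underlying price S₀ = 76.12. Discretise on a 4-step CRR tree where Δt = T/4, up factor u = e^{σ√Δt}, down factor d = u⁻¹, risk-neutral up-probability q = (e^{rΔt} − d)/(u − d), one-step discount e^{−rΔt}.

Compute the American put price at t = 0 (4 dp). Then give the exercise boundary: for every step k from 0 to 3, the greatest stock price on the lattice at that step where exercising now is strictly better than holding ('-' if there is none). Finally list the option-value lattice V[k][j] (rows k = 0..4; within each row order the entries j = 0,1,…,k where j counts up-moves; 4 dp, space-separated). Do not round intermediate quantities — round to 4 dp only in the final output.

price = 20.9800
boundary = 76.1200 83.4592 76.1200 83.4592
tree:
20.9800
27.6738 13.6408
33.7790 20.9800 7.0694
39.3473 27.6738 13.6408 2.3564
44.4259 33.7790 20.9800 5.5940 0.0000

Δt=0.26150  u=1.09642  d=0.91206  q=0.57144  discount=0.98289
step 4 (expiry): payoffs max(K−S,0) = 44.4259 33.7790 20.9800 5.5940 0.0000
step 3: (k=3,j=0): S=57.7527, (K−S)⁺=39.3473, hold=37.6858 ⇒ V=39.3473 exercise | (k=3,j=1): S=69.4262, (K−S)⁺=27.6738, hold=26.0123 ⇒ V=27.6738 exercise | (k=3,j=2): S=83.4592, (K−S)⁺=13.6408, hold=11.9793 ⇒ V=13.6408 exercise | (k=3,j=3): S=100.3286, (K−S)⁺=0.0000, hold=2.3564 ⇒ V=2.3564 continue  boundary S*=83.4592
step 2: (k=2,j=0): S=63.3210, (K−S)⁺=33.7790, hold=32.1175 ⇒ V=33.7790 exercise | (k=2,j=1): S=76.1200, (K−S)⁺=20.9800, hold=19.3185 ⇒ V=20.9800 exercise | (k=2,j=2): S=91.5060, (K−S)⁺=5.5940, hold=7.0694 ⇒ V=7.0694 continue  boundary S*=76.1200
step 1: (k=1,j=0): S=69.4262, (K−S)⁺=27.6738, hold=26.0123 ⇒ V=27.6738 exercise | (k=1,j=1): S=83.4592, (K−S)⁺=13.6408, hold=12.8080 ⇒ V=13.6408 exercise  boundary S*=83.4592
step 0: (k=0,j=0): S=76.1200, (K−S)⁺=20.9800, hold=19.3185 ⇒ V=20.9800 exercise  boundary S*=76.1200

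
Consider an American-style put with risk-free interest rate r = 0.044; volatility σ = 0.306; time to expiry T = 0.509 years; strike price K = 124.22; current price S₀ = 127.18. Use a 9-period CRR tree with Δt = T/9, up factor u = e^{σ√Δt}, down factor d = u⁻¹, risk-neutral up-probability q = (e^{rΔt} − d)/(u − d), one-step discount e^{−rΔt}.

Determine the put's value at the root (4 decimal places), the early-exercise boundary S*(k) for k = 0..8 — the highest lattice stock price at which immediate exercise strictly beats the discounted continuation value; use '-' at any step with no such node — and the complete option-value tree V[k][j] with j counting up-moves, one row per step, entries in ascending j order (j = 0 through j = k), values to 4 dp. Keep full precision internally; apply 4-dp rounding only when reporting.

price = 8.6626
boundary = - - - - 95.0610 88.3890 95.0610 102.2366 109.9539
tree:
8.6626
12.2797 5.0731
16.9254 7.6752 2.4850
22.6048 11.3059 4.0672 0.9083
29.1590 16.1350 6.5123 1.6318 0.1861
35.8310 22.1770 10.1475 2.8939 0.3724 0.0000
42.0347 29.1590 15.2755 5.0479 0.7451 0.0000 0.0000
47.8030 35.8310 21.9834 8.6149 1.4906 0.0000 0.0000 0.0000
53.1664 42.0347 29.1590 14.2661 2.9822 0.0000 0.0000 0.0000 0.0000
58.1534 47.8030 35.8310 21.9834 5.9663 0.0000 0.0000 0.0000 0.0000 0.0000

params: Δt=0.05656 u=1.07548 d=0.92981 q=0.49892 e^(-rΔt)=0.99751
t_9 payoffs: 58.1534 47.8030 35.8310 21.9834 5.9663 0.0000 0.0000 0.0000 0.0000 0.0000
t_8: node(8,0) S=71.0536 payoff=53.1664 vs cont=52.8577 → 53.1664 [stop]  node(8,1) S=82.1853 payoff=42.0347 vs cont=41.7260 → 42.0347 [stop]  node(8,2) S=95.0610 payoff=29.1590 vs cont=28.8503 → 29.1590 [stop]  node(8,3) S=109.9539 payoff=14.2661 vs cont=13.9574 → 14.2661 [stop]  node(8,4) S=127.1800 payoff=0.0000 vs cont=2.9822 → 2.9822 [wait]  node(8,5) S=147.1049 payoff=0.0000 vs cont=0.0000 → 0.0000 [wait]  node(8,6) S=170.1513 payoff=0.0000 vs cont=0.0000 → 0.0000 [wait]  node(8,7) S=196.8083 payoff=0.0000 vs cont=0.0000 → 0.0000 [wait]  node(8,8) S=227.6416 payoff=0.0000 vs cont=0.0000 → 0.0000 [wait]  ⇒ S*(8)=109.9539
t_7: node(7,0) S=76.4170 payoff=47.8030 vs cont=47.4942 → 47.8030 [stop]  node(7,1) S=88.3890 payoff=35.8310 vs cont=35.5222 → 35.8310 [stop]  node(7,2) S=102.2366 payoff=21.9834 vs cont=21.6746 → 21.9834 [stop]  node(7,3) S=118.2537 payoff=5.9663 vs cont=8.6149 → 8.6149 [wait]  node(7,4) S=136.7801 payoff=0.0000 vs cont=1.4906 → 1.4906 [wait]  node(7,5) S=158.2090 payoff=0.0000 vs cont=0.0000 → 0.0000 [wait]  node(7,6) S=182.9950 payoff=0.0000 vs cont=0.0000 → 0.0000 [wait]  node(7,7) S=211.6642 payoff=0.0000 vs cont=0.0000 → 0.0000 [wait]  ⇒ S*(7)=102.2366
t_6: node(6,0) S=82.1853 payoff=42.0347 vs cont=41.7260 → 42.0347 [stop]  node(6,1) S=95.0610 payoff=29.1590 vs cont=28.8503 → 29.1590 [stop]  node(6,2) S=109.9539 payoff=14.2661 vs cont=15.2755 → 15.2755 [wait]  node(6,3) S=127.1800 payoff=0.0000 vs cont=5.0479 → 5.0479 [wait]  node(6,4) S=147.1049 payoff=0.0000 vs cont=0.7451 → 0.7451 [wait]  node(6,5) S=170.1513 payoff=0.0000 vs cont=0.0000 → 0.0000 [wait]  node(6,6) S=196.8083 payoff=0.0000 vs cont=0.0000 → 0.0000 [wait]  ⇒ S*(6)=95.0610
t_5: node(5,0) S=88.3890 payoff=35.8310 vs cont=35.5222 → 35.8310 [stop]  node(5,1) S=102.2366 payoff=21.9834 vs cont=22.1770 → 22.1770 [wait]  node(5,2) S=118.2537 payoff=5.9663 vs cont=10.1475 → 10.1475 [wait]  node(5,3) S=136.7801 payoff=0.0000 vs cont=2.8939 → 2.8939 [wait]  node(5,4) S=158.2090 payoff=0.0000 vs cont=0.3724 → 0.3724 [wait]  node(5,5) S=182.9950 payoff=0.0000 vs cont=0.0000 → 0.0000 [wait]  ⇒ S*(5)=88.3890
t_4: node(4,0) S=95.0610 payoff=29.1590 vs cont=28.9466 → 29.1590 [stop]  node(4,1) S=109.9539 payoff=14.2661 vs cont=16.1350 → 16.1350 [wait]  node(4,2) S=127.1800 payoff=0.0000 vs cont=6.5123 → 6.5123 [wait]  node(4,3) S=147.1049 payoff=0.0000 vs cont=1.6318 → 1.6318 [wait]  node(4,4) S=170.1513 payoff=0.0000 vs cont=0.1861 → 0.1861 [wait]  ⇒ S*(4)=95.0610
t_3: node(3,0) S=102.2366 payoff=21.9834 vs cont=22.6048 → 22.6048 [wait]  node(3,1) S=118.2537 payoff=5.9663 vs cont=11.3059 → 11.3059 [wait]  node(3,2) S=136.7801 payoff=0.0000 vs cont=4.0672 → 4.0672 [wait]  node(3,3) S=158.2090 payoff=0.0000 vs cont=0.9083 → 0.9083 [wait]  ⇒ S*(3)=-
t_2: node(2,0) S=109.9539 payoff=14.2661 vs cont=16.9254 → 16.9254 [wait]  node(2,1) S=127.1800 payoff=0.0000 vs cont=7.6752 → 7.6752 [wait]  node(2,2) S=147.1049 payoff=0.0000 vs cont=2.4850 → 2.4850 [wait]  ⇒ S*(2)=-
t_1: node(1,0) S=118.2537 payoff=5.9663 vs cont=12.2797 → 12.2797 [wait]  node(1,1) S=136.7801 payoff=0.0000 vs cont=5.0731 → 5.0731 [wait]  ⇒ S*(1)=-
t_0: node(0,0) S=127.1800 payoff=0.0000 vs cont=8.6626 → 8.6626 [wait]  ⇒ S*(0)=-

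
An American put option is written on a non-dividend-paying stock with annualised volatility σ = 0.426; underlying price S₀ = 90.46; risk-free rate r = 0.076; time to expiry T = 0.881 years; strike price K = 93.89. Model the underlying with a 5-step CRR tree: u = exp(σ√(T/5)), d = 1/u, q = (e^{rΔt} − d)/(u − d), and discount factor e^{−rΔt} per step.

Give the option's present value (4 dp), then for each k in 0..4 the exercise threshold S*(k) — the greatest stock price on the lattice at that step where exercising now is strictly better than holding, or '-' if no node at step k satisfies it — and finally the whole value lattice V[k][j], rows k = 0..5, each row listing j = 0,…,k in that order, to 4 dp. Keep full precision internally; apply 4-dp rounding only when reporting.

price = 14.1021
boundary = - - 63.2611 52.9026 63.2611
tree:
14.1021
21.2148 7.1705
30.6289 12.1100 2.2850
40.9874 19.7641 4.5668 0.0000
49.6498 30.6289 9.1274 0.0000 0.0000
56.8938 40.9874 18.2421 0.0000 0.0000 0.0000

Δt=0.17620, u=1.19580, d=0.83626, q=0.49291, disc=e^(-rΔt)=0.98670
k=5 terminal: V=max(K-S,0) → 56.8938 40.9874 18.2421 0.0000 0.0000 0.0000
k=4: j=0 S=44.2402 intr=49.6498 cont=48.4009 V=49.6498[EX]; j=1 S=63.2611 intr=30.6289 cont=29.3800 V=30.6289[EX]; j=2 S=90.4600 intr=3.4300 cont=9.1274 V=9.1274[hold]; j=3 S=129.3530 intr=0.0000 cont=0.0000 V=0.0000[hold]; j=4 S=184.9678 intr=0.0000 cont=0.0000 V=0.0000[hold]  S*(4)=63.2611
k=3: j=0 S=52.9026 intr=40.9874 cont=39.7385 V=40.9874[EX]; j=1 S=75.6479 intr=18.2421 cont=19.7641 V=19.7641[hold]; j=2 S=108.1724 intr=0.0000 cont=4.5668 V=4.5668[hold]; j=3 S=154.6808 intr=0.0000 cont=0.0000 V=0.0000[hold]  S*(3)=52.9026
k=2: j=0 S=63.2611 intr=30.6289 cont=30.1202 V=30.6289[EX]; j=1 S=90.4600 intr=3.4300 cont=12.1100 V=12.1100[hold]; j=2 S=129.3530 intr=0.0000 cont=2.2850 V=2.2850[hold]  S*(2)=63.2611
k=1: j=0 S=75.6479 intr=18.2421 cont=21.2148 V=21.2148[hold]; j=1 S=108.1724 intr=0.0000 cont=7.1705 V=7.1705[hold]  S*(1)=-
k=0: j=0 S=90.4600 intr=3.4300 cont=14.1021 V=14.1021[hold]  S*(0)=-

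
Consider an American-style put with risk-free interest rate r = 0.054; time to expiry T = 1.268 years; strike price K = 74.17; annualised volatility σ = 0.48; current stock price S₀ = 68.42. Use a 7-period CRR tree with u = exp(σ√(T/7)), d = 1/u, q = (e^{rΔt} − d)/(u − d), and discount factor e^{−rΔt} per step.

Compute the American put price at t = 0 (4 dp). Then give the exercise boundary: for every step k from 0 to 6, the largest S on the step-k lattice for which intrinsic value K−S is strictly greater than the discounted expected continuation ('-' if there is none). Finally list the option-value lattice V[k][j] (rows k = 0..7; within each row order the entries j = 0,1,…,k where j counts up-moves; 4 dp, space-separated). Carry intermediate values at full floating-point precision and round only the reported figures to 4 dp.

price = 16.0504
boundary = - - - 37.0693 45.4713 37.0693 45.4713
tree:
16.0504
21.9918 9.7641
29.1214 14.5050 4.6848
37.1007 20.8361 7.7525 1.3643
43.9502 28.6987 12.5087 2.6142 0.0000
49.5341 37.1007 19.4730 5.0092 0.0000 0.0000
54.0862 43.9502 28.6987 9.5985 0.0000 0.0000 0.0000
57.7972 49.5341 37.1007 18.3924 0.0000 0.0000 0.0000 0.0000

Δt=0.18114, u=1.22666, d=0.81522, q=0.47300, disc=e^(-rΔt)=0.99027
k=7 terminal: V=max(K-S,0) → 57.7972 49.5341 37.1007 18.3924 0.0000 0.0000 0.0000 0.0000
k=6: j=0 S=20.0838 intr=54.0862 cont=53.3643 V=54.0862[EX]; j=1 S=30.2198 intr=43.9502 cont=43.2283 V=43.9502[EX]; j=2 S=45.4713 intr=28.6987 cont=27.9768 V=28.6987[EX]; j=3 S=68.4200 intr=5.7500 cont=9.5985 V=9.5985[hold]; j=4 S=102.9506 intr=0.0000 cont=0.0000 V=0.0000[hold]; j=5 S=154.9084 intr=0.0000 cont=0.0000 V=0.0000[hold]; j=6 S=233.0886 intr=0.0000 cont=0.0000 V=0.0000[hold]  S*(6)=45.4713
k=5: j=0 S=24.6359 intr=49.5341 cont=48.8121 V=49.5341[EX]; j=1 S=37.0693 intr=37.1007 cont=36.3788 V=37.1007[EX]; j=2 S=55.7776 intr=18.3924 cont=19.4730 V=19.4730[hold]; j=3 S=83.9278 intr=0.0000 cont=5.0092 V=5.0092[hold]; j=4 S=126.2851 intr=0.0000 cont=0.0000 V=0.0000[hold]; j=5 S=190.0194 intr=0.0000 cont=0.0000 V=0.0000[hold]  S*(5)=37.0693
k=4: j=0 S=30.2198 intr=43.9502 cont=43.2283 V=43.9502[EX]; j=1 S=45.4713 intr=28.6987 cont=28.4829 V=28.6987[EX]; j=2 S=68.4200 intr=5.7500 cont=12.5087 V=12.5087[hold]; j=3 S=102.9506 intr=0.0000 cont=2.6142 V=2.6142[hold]; j=4 S=154.9084 intr=0.0000 cont=0.0000 V=0.0000[hold]  S*(4)=45.4713
k=3: j=0 S=37.0693 intr=37.1007 cont=36.3788 V=37.1007[EX]; j=1 S=55.7776 intr=18.3924 cont=20.8361 V=20.8361[hold]; j=2 S=83.9278 intr=0.0000 cont=7.7525 V=7.7525[hold]; j=3 S=126.2851 intr=0.0000 cont=1.3643 V=1.3643[hold]  S*(3)=37.0693
k=2: j=0 S=45.4713 intr=28.6987 cont=29.1214 V=29.1214[hold]; j=1 S=68.4200 intr=5.7500 cont=14.5050 V=14.5050[hold]; j=2 S=102.9506 intr=0.0000 cont=4.6848 V=4.6848[hold]  S*(2)=-
k=1: j=0 S=55.7776 intr=18.3924 cont=21.9918 V=21.9918[hold]; j=1 S=83.9278 intr=0.0000 cont=9.7641 V=9.7641[hold]  S*(1)=-
k=0: j=0 S=68.4200 intr=5.7500 cont=16.0504 V=16.0504[hold]  S*(0)=-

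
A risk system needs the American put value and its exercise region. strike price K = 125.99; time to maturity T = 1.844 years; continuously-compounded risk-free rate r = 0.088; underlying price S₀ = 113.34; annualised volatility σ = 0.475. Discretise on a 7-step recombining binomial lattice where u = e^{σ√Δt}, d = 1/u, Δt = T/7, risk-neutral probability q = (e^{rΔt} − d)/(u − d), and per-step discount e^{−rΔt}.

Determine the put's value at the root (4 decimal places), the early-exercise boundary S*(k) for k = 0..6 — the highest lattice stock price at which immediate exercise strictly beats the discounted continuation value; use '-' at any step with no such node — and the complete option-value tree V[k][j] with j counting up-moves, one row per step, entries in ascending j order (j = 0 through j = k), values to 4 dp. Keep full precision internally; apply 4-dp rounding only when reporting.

Δt=0.26343  u=1.27608  d=0.78365  q=0.48698  discount=0.97708
step 7 (expiry): payoffs max(K−S,0) = 105.4202 92.4943 71.4461 37.1713 0.0000 0.0000 0.0000 0.0000
step 6: (k=6,j=0): S=26.2488, (K−S)⁺=99.7412, hold=96.8541 ⇒ V=99.7412 exercise | (k=6,j=1): S=42.7433, (K−S)⁺=83.2467, hold=80.3597 ⇒ V=83.2467 exercise | (k=6,j=2): S=69.6026, (K−S)⁺=56.3874, hold=53.5003 ⇒ V=56.3874 exercise | (k=6,j=3): S=113.3400, (K−S)⁺=12.6500, hold=18.6328 ⇒ V=18.6328 continue | (k=6,j=4): S=184.5614, (K−S)⁺=0.0000, hold=0.0000 ⇒ V=0.0000 continue | (k=6,j=5): S=300.5376, (K−S)⁺=0.0000, hold=0.0000 ⇒ V=0.0000 continue | (k=6,j=6): S=489.3916, (K−S)⁺=0.0000, hold=0.0000 ⇒ V=0.0000 continue  boundary S*=69.6026
step 5: (k=5,j=0): S=33.4957, (K−S)⁺=92.4943, hold=89.6072 ⇒ V=92.4943 exercise | (k=5,j=1): S=54.5439, (K−S)⁺=71.4461, hold=68.5590 ⇒ V=71.4461 exercise | (k=5,j=2): S=88.8187, (K−S)⁺=37.1713, hold=37.1310 ⇒ V=37.1713 exercise | (k=5,j=3): S=144.6312, (K−S)⁺=0.0000, hold=9.3400 ⇒ V=9.3400 continue | (k=5,j=4): S=235.5157, (K−S)⁺=0.0000, hold=0.0000 ⇒ V=0.0000 continue | (k=5,j=5): S=383.5108, (K−S)⁺=0.0000, hold=0.0000 ⇒ V=0.0000 continue  boundary S*=88.8187
step 4: (k=4,j=0): S=42.7433, (K−S)⁺=83.2467, hold=80.3597 ⇒ V=83.2467 exercise | (k=4,j=1): S=69.6026, (K−S)⁺=56.3874, hold=53.5003 ⇒ V=56.3874 exercise | (k=4,j=2): S=113.3400, (K−S)⁺=12.6500, hold=23.0769 ⇒ V=23.0769 continue | (k=4,j=3): S=184.5614, (K−S)⁺=0.0000, hold=4.6818 ⇒ V=4.6818 continue | (k=4,j=4): S=300.5376, (K−S)⁺=0.0000, hold=0.0000 ⇒ V=0.0000 continue  boundary S*=69.6026
step 3: (k=3,j=0): S=54.5439, (K−S)⁺=71.4461, hold=68.5590 ⇒ V=71.4461 exercise | (k=3,j=1): S=88.8187, (K−S)⁺=37.1713, hold=39.2455 ⇒ V=39.2455 continue | (k=3,j=2): S=144.6312, (K−S)⁺=0.0000, hold=13.7954 ⇒ V=13.7954 continue | (k=3,j=3): S=235.5157, (K−S)⁺=0.0000, hold=2.3468 ⇒ V=2.3468 continue  boundary S*=54.5439
step 2: (k=2,j=0): S=69.6026, (K−S)⁺=56.3874, hold=54.4873 ⇒ V=56.3874 exercise | (k=2,j=1): S=113.3400, (K−S)⁺=12.6500, hold=26.2366 ⇒ V=26.2366 continue | (k=2,j=2): S=184.5614, (K−S)⁺=0.0000, hold=8.0318 ⇒ V=8.0318 continue  boundary S*=69.6026
step 1: (k=1,j=0): S=88.8187, (K−S)⁺=37.1713, hold=40.7490 ⇒ V=40.7490 continue | (k=1,j=1): S=144.6312, (K−S)⁺=0.0000, hold=16.9732 ⇒ V=16.9732 continue  boundary S*=-
step 0: (k=0,j=0): S=113.3400, (K−S)⁺=12.6500, hold=28.5023 ⇒ V=28.5023 continue  boundary S*=-

price = 28.5023
boundary = - - 69.6026 54.5439 69.6026 88.8187 69.6026
tree:
28.5023
40.7490 16.9732
56.3874 26.2366 8.0318
71.4461 39.2455 13.7954 2.3468
83.2467 56.3874 23.0769 4.6818 0.0000
92.4943 71.4461 37.1713 9.3400 0.0000 0.0000
99.7412 83.2467 56.3874 18.6328 0.0000 0.0000 0.0000
105.4202 92.4943 71.4461 37.1713 0.0000 0.0000 0.0000 0.0000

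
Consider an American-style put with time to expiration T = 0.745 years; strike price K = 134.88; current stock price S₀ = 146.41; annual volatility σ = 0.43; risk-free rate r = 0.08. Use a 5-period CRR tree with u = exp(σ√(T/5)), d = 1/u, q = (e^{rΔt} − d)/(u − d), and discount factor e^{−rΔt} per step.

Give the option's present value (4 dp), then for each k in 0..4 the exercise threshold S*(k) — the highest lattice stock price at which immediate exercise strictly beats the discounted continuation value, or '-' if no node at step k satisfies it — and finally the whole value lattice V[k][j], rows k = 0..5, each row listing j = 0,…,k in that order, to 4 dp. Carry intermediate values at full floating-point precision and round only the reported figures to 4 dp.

price = 13.1059
boundary = - - - 88.9847 105.0511
tree:
13.1059
20.6629 5.7005
31.4989 10.0892 1.3533
45.8953 17.5494 2.7095 0.0000
59.5045 29.8289 5.4250 0.0000 0.0000
71.0324 45.8953 10.8618 0.0000 0.0000 0.0000

Δt=0.14900, u=1.18055, d=0.84706, q=0.49456, disc=e^(-rΔt)=0.98815
k=5 terminal: V=max(K-S,0) → 71.0324 45.8953 10.8618 0.0000 0.0000 0.0000
k=4: j=0 S=75.3755 intr=59.5045 cont=57.9063 V=59.5045[EX]; j=1 S=105.0511 intr=29.8289 cont=28.2307 V=29.8289[EX]; j=2 S=146.4100 intr=0.0000 cont=5.4250 V=5.4250[hold]; j=3 S=204.0521 intr=0.0000 cont=0.0000 V=0.0000[hold]; j=4 S=284.3881 intr=0.0000 cont=0.0000 V=0.0000[hold]  S*(4)=105.0511
k=3: j=0 S=88.9847 intr=45.8953 cont=44.2971 V=45.8953[EX]; j=1 S=124.0182 intr=10.8618 cont=17.5494 V=17.5494[hold]; j=2 S=172.8446 intr=0.0000 cont=2.7095 V=2.7095[hold]; j=3 S=240.8941 intr=0.0000 cont=0.0000 V=0.0000[hold]  S*(3)=88.9847
k=2: j=0 S=105.0511 intr=29.8289 cont=31.4989 V=31.4989[hold]; j=1 S=146.4100 intr=0.0000 cont=10.0892 V=10.0892[hold]; j=2 S=204.0521 intr=0.0000 cont=1.3533 V=1.3533[hold]  S*(2)=-
k=1: j=0 S=124.0182 intr=10.8618 cont=20.6629 V=20.6629[hold]; j=1 S=172.8446 intr=0.0000 cont=5.7005 V=5.7005[hold]  S*(1)=-
k=0: j=0 S=146.4100 intr=0.0000 cont=13.1059 V=13.1059[hold]  S*(0)=-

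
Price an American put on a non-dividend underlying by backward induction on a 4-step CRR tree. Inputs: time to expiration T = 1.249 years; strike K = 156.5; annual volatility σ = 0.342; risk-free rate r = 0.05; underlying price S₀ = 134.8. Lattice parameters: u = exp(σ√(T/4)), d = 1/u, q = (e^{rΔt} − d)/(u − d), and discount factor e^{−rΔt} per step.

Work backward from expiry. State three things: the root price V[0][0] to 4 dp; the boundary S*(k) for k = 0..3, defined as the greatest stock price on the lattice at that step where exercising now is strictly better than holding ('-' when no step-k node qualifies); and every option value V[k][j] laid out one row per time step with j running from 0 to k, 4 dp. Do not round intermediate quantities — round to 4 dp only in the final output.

Δt=0.31225  u=1.21059  d=0.82604  q=0.49329  discount=0.98451
step 4 (expiry): payoffs max(K−S,0) = 93.7372 64.5194 21.7000 0.0000 0.0000
step 3: (k=3,j=0): S=75.9800, (K−S)⁺=80.5200, hold=78.0956 ⇒ V=80.5200 exercise | (k=3,j=1): S=111.3507, (K−S)⁺=45.1493, hold=42.7249 ⇒ V=45.1493 exercise | (k=3,j=2): S=163.1874, (K−S)⁺=0.0000, hold=10.8253 ⇒ V=10.8253 continue | (k=3,j=3): S=239.1555, (K−S)⁺=0.0000, hold=0.0000 ⇒ V=0.0000 continue  boundary S*=111.3507
step 2: (k=2,j=0): S=91.9806, (K−S)⁺=64.5194, hold=62.0950 ⇒ V=64.5194 exercise | (k=2,j=1): S=134.8000, (K−S)⁺=21.7000, hold=27.7806 ⇒ V=27.7806 continue | (k=2,j=2): S=197.5530, (K−S)⁺=0.0000, hold=5.4004 ⇒ V=5.4004 continue  boundary S*=91.9806
step 1: (k=1,j=0): S=111.3507, (K−S)⁺=45.1493, hold=45.6779 ⇒ V=45.6779 continue | (k=1,j=1): S=163.1874, (K−S)⁺=0.0000, hold=16.4814 ⇒ V=16.4814 continue  boundary S*=-
step 0: (k=0,j=0): S=134.8000, (K−S)⁺=21.7000, hold=30.7912 ⇒ V=30.7912 continue  boundary S*=-

price = 30.7912
boundary = - - 91.9806 111.3507
tree:
30.7912
45.6779 16.4814
64.5194 27.7806 5.4004
80.5200 45.1493 10.8253 0.0000
93.7372 64.5194 21.7000 0.0000 0.0000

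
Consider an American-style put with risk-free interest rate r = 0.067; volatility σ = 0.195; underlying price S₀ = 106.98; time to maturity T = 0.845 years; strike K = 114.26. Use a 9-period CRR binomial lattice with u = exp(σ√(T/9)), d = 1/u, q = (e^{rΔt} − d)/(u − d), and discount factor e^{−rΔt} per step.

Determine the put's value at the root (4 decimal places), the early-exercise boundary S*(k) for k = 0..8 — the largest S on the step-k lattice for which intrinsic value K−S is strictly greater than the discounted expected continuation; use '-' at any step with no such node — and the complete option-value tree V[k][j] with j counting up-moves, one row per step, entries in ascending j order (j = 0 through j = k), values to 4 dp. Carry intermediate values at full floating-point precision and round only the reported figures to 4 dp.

params: Δt=0.09389 u=1.06157 d=0.94200 q=0.53784 e^(-rΔt)=0.99373
t_9 payoffs: 51.7775 43.8463 34.9083 24.8359 13.4849 0.6931 0.0000 0.0000 0.0000 0.0000
t_8: node(8,0) S=66.3297 payoff=47.9303 vs cont=47.2138 → 47.9303 [stop]  node(8,1) S=74.7492 payoff=39.5108 vs cont=38.7943 → 39.5108 [stop]  node(8,2) S=84.2375 payoff=30.0225 vs cont=29.3060 → 30.0225 [stop]  node(8,3) S=94.9301 payoff=19.3299 vs cont=18.6134 → 19.3299 [stop]  node(8,4) S=106.9800 payoff=7.2800 vs cont=6.5635 → 7.2800 [stop]  node(8,5) S=120.5594 payoff=0.0000 vs cont=0.3183 → 0.3183 [wait]  node(8,6) S=135.8626 payoff=0.0000 vs cont=0.0000 → 0.0000 [wait]  node(8,7) S=153.1082 payoff=0.0000 vs cont=0.0000 → 0.0000 [wait]  node(8,8) S=172.5429 payoff=0.0000 vs cont=0.0000 → 0.0000 [wait]  ⇒ S*(8)=106.9800
t_7: node(7,0) S=70.4137 payoff=43.8463 vs cont=43.1298 → 43.8463 [stop]  node(7,1) S=79.3517 payoff=34.9083 vs cont=34.1918 → 34.9083 [stop]  node(7,2) S=89.4241 payoff=24.8359 vs cont=24.1194 → 24.8359 [stop]  node(7,3) S=100.7751 payoff=13.4849 vs cont=12.7684 → 13.4849 [stop]  node(7,4) S=113.5669 payoff=0.6931 vs cont=3.5135 → 3.5135 [wait]  node(7,5) S=127.9825 payoff=0.0000 vs cont=0.1462 → 0.1462 [wait]  node(7,6) S=144.2279 payoff=0.0000 vs cont=0.0000 → 0.0000 [wait]  node(7,7) S=162.5354 payoff=0.0000 vs cont=0.0000 → 0.0000 [wait]  ⇒ S*(7)=100.7751
t_6: node(6,0) S=74.7492 payoff=39.5108 vs cont=38.7943 → 39.5108 [stop]  node(6,1) S=84.2375 payoff=30.0225 vs cont=29.3060 → 30.0225 [stop]  node(6,2) S=94.9301 payoff=19.3299 vs cont=18.6134 → 19.3299 [stop]  node(6,3) S=106.9800 payoff=7.2800 vs cont=8.0710 → 8.0710 [wait]  node(6,4) S=120.5594 payoff=0.0000 vs cont=1.6918 → 1.6918 [wait]  node(6,5) S=135.8626 payoff=0.0000 vs cont=0.0671 → 0.0671 [wait]  node(6,6) S=153.1082 payoff=0.0000 vs cont=0.0000 → 0.0000 [wait]  ⇒ S*(6)=94.9301
t_5: node(5,0) S=79.3517 payoff=34.9083 vs cont=34.1918 → 34.9083 [stop]  node(5,1) S=89.4241 payoff=24.8359 vs cont=24.1194 → 24.8359 [stop]  node(5,2) S=100.7751 payoff=13.4849 vs cont=13.1911 → 13.4849 [stop]  node(5,3) S=113.5669 payoff=0.6931 vs cont=4.6109 → 4.6109 [wait]  node(5,4) S=127.9825 payoff=0.0000 vs cont=0.8128 → 0.8128 [wait]  node(5,5) S=144.2279 payoff=0.0000 vs cont=0.0308 → 0.0308 [wait]  ⇒ S*(5)=100.7751
t_4: node(4,0) S=84.2375 payoff=30.0225 vs cont=29.3060 → 30.0225 [stop]  node(4,1) S=94.9301 payoff=19.3299 vs cont=18.6134 → 19.3299 [stop]  node(4,2) S=106.9800 payoff=7.2800 vs cont=8.6574 → 8.6574 [wait]  node(4,3) S=120.5594 payoff=0.0000 vs cont=2.5520 → 2.5520 [wait]  node(4,4) S=135.8626 payoff=0.0000 vs cont=0.3898 → 0.3898 [wait]  ⇒ S*(4)=94.9301
t_3: node(3,0) S=89.4241 payoff=24.8359 vs cont=24.1194 → 24.8359 [stop]  node(3,1) S=100.7751 payoff=13.4849 vs cont=13.5046 → 13.5046 [wait]  node(3,2) S=113.5669 payoff=0.6931 vs cont=5.3400 → 5.3400 [wait]  node(3,3) S=127.9825 payoff=0.0000 vs cont=1.3804 → 1.3804 [wait]  ⇒ S*(3)=89.4241
t_2: node(2,0) S=94.9301 payoff=19.3299 vs cont=18.6239 → 19.3299 [stop]  node(2,1) S=106.9800 payoff=7.2800 vs cont=9.0562 → 9.0562 [wait]  node(2,2) S=120.5594 payoff=0.0000 vs cont=3.1902 → 3.1902 [wait]  ⇒ S*(2)=94.9301
t_1: node(1,0) S=100.7751 payoff=13.4849 vs cont=13.7177 → 13.7177 [wait]  node(1,1) S=113.5669 payoff=0.6931 vs cont=5.8642 → 5.8642 [wait]  ⇒ S*(1)=-
t_0: node(0,0) S=106.9800 payoff=7.2800 vs cont=9.4342 → 9.4342 [wait]  ⇒ S*(0)=-

price = 9.4342
boundary = - - 94.9301 89.4241 94.9301 100.7751 94.9301 100.7751 106.9800
tree:
9.4342
13.7177 5.8642
19.3299 9.0562 3.1902
24.8359 13.5046 5.3400 1.3804
30.0225 19.3299 8.6574 2.5520 0.3898
34.9083 24.8359 13.4849 4.6109 0.8128 0.0308
39.5108 30.0225 19.3299 8.0710 1.6918 0.0671 0.0000
43.8463 34.9083 24.8359 13.4849 3.5135 0.1462 0.0000 0.0000
47.9303 39.5108 30.0225 19.3299 7.2800 0.3183 0.0000 0.0000 0.0000
51.7775 43.8463 34.9083 24.8359 13.4849 0.6931 0.0000 0.0000 0.0000 0.0000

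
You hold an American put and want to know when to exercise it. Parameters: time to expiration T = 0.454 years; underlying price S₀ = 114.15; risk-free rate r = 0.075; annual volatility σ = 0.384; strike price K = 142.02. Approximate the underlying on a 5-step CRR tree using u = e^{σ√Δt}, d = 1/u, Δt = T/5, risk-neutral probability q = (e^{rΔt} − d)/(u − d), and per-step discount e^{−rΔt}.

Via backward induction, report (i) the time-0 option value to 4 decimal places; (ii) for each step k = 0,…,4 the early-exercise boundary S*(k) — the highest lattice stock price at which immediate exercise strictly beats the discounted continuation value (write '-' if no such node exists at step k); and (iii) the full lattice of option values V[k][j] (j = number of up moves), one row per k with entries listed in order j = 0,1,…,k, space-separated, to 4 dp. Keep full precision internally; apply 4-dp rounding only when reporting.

Δt=0.09080  u=1.12267  d=0.89073  q=0.50057  discount=0.99321
step 5 (expiry): payoffs max(K−S,0) = 78.0151 61.3489 40.3429 13.8671 0.0000 0.0000
step 4: (k=4,j=0): S=71.8564, (K−S)⁺=70.1636, hold=69.1997 ⇒ V=70.1636 exercise | (k=4,j=1): S=90.5672, (K−S)⁺=51.4528, hold=50.4890 ⇒ V=51.4528 exercise | (k=4,j=2): S=114.1500, (K−S)⁺=27.8700, hold=26.9061 ⇒ V=27.8700 exercise | (k=4,j=3): S=143.8736, (K−S)⁺=0.0000, hold=6.8787 ⇒ V=6.8787 continue | (k=4,j=4): S=181.3369, (K−S)⁺=0.0000, hold=0.0000 ⇒ V=0.0000 continue  boundary S*=114.1500
step 3: (k=3,j=0): S=80.6711, (K−S)⁺=61.3489, hold=60.3850 ⇒ V=61.3489 exercise | (k=3,j=1): S=101.6771, (K−S)⁺=40.3429, hold=39.3790 ⇒ V=40.3429 exercise | (k=3,j=2): S=128.1529, (K−S)⁺=13.8671, hold=17.2446 ⇒ V=17.2446 continue | (k=3,j=3): S=161.5227, (K−S)⁺=0.0000, hold=3.4121 ⇒ V=3.4121 continue  boundary S*=101.6771
step 2: (k=2,j=0): S=90.5672, (K−S)⁺=51.4528, hold=50.4890 ⇒ V=51.4528 exercise | (k=2,j=1): S=114.1500, (K−S)⁺=27.8700, hold=28.5853 ⇒ V=28.5853 continue | (k=2,j=2): S=143.8736, (K−S)⁺=0.0000, hold=10.2505 ⇒ V=10.2505 continue  boundary S*=90.5672
step 1: (k=1,j=0): S=101.6771, (K−S)⁺=40.3429, hold=39.7346 ⇒ V=40.3429 exercise | (k=1,j=1): S=128.1529, (K−S)⁺=13.8671, hold=19.2758 ⇒ V=19.2758 continue  boundary S*=101.6771
step 0: (k=0,j=0): S=114.1500, (K−S)⁺=27.8700, hold=29.5952 ⇒ V=29.5952 continue  boundary S*=-

price = 29.5952
boundary = - 101.6771 90.5672 101.6771 114.1500
tree:
29.5952
40.3429 19.2758
51.4528 28.5853 10.2505
61.3489 40.3429 17.2446 3.4121
70.1636 51.4528 27.8700 6.8787 0.0000
78.0151 61.3489 40.3429 13.8671 0.0000 0.0000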